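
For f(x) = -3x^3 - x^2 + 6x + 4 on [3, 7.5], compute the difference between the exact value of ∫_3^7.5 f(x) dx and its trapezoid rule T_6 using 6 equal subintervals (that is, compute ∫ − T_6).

20.35546875

Exact integral: ∫_3^7.5 f(x) dx = -2284.171875.
T_6 = -2304.52734375.
Error = -2284.171875 − (-2304.52734375) = 20.35546875.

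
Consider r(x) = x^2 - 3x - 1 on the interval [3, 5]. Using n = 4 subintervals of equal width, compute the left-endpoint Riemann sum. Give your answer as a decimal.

Δx = (5 − 3)/4 = 0.5.
Left endpoints: 3, 3.5, 4, 4.5.
r(3) = -1, r(3.5) = 0.75, r(4) = 3, r(4.5) = 5.75.
Sum = Δx · [r(3) + r(3.5) + r(4) + r(4.5)].
Sum = 4.25.

4.25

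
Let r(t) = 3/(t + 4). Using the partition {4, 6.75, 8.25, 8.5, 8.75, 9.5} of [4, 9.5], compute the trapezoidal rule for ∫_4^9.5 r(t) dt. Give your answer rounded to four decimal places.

Subinterval widths: 2.75, 1.5, 0.25, 0.25, 0.75.
r(4) = 0.375, r(6.75) = 12/43, r(8.25) = 12/49, r(8.5) = 0.24, r(8.75) = 4/17, r(9.5) = 2/9.
On each subinterval the trapezoid contributes (Δt_i/2)·[r(t_{i-1}) + r(t_i)].
Sum ≈ 1.5839.

1.5839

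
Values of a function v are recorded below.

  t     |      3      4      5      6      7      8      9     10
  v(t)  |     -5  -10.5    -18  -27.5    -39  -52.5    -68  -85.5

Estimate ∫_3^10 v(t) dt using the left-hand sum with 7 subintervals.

-220.5

Δt = 1.
Sum = 1·[(-5) + (-10.5) + (-18) + (-27.5) + (-39) + (-52.5) + (-68)] = -220.5.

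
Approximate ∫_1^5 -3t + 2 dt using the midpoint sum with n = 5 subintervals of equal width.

-28

Δt = (5 − 1)/5 = 0.8.
Midpoints: 1.4, 2.2, 3, 3.8, 4.6.
f(1.4) = -2.2, f(2.2) = -4.6, f(3) = -7, f(3.8) = -9.4, f(4.6) = -11.8.
Sum = Δt · [f(1.4) + f(2.2) + f(3) + f(3.8) + f(4.6)].
Sum = -28.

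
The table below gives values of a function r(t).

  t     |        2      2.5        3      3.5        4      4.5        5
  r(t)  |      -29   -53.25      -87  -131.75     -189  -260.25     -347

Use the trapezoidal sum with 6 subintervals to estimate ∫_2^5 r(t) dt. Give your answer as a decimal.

-454.625

Δt = 0.5.
T_6 = (0.5/2)·[(-29) + 2·(-53.25) + 2·(-87) + 2·(-131.75) + 2·(-189) + 2·(-260.25) + (-347)] = -454.625.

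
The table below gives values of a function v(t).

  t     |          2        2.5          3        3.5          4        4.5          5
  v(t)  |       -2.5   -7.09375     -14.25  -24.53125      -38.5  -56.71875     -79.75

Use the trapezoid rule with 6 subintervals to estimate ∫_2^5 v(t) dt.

Δt = 0.5.
T_6 = (0.5/2)·[(-2.5) + 2·(-7.09375) + 2·(-14.25) + 2·(-24.53125) + 2·(-38.5) + 2·(-56.71875) + (-79.75)] = -91.109375.

-91.109375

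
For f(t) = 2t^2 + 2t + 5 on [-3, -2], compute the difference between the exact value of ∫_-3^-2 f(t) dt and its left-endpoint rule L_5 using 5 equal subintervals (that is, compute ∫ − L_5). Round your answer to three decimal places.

-0.813

Exact integral: ∫_-3^-2 f(t) dt ≈ 12.66667.
L_5 = 13.48.
Error ≈ 12.66667 − 13.48 ≈ -0.813.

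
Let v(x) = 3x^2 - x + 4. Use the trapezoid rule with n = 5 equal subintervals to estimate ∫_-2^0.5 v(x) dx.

Δx = (0.5 − (-2))/5 = 0.5.
v(-2) = 18, v(-1.5) = 12.25, v(-1) = 8, v(-0.5) = 5.25, v(0) = 4, v(0.5) = 4.25.
T_5 = (Δx/2)·[v(x_0) + 2v(x_1) + ... + 2v(x_{4}) + v(x_5)].
Sum = 20.3125.

20.3125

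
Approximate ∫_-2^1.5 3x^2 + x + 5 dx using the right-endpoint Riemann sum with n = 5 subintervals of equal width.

Δx = (1.5 − (-2))/5 = 0.7.
Right endpoints: -1.3, -0.6, 0.1, 0.8, 1.5.
f(-1.3) = 8.77, f(-0.6) = 5.48, f(0.1) = 5.13, f(0.8) = 7.72, f(1.5) = 13.25.
Sum = Δx · [f(-1.3) + f(-0.6) + f(0.1) + f(0.8) + f(1.5)].
Sum = 28.245.

28.245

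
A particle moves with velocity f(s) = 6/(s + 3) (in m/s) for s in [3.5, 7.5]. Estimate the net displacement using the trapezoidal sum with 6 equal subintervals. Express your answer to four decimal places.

Δs = (7.5 − 3.5)/6 = 2/3.
f(3.5) = 12/13, f(25/6) = 36/43, f(29/6) = 36/47, f(5.5) = 12/17, f(37/6) = 36/55, f(41/6) = 36/59, f(7.5) = 4/7.
T_6 = (Δs/2)·[f(s_0) + 2f(s_1) + ... + 2f(s_{5}) + f(s_6)].
Sum ≈ 2.8807.

2.8807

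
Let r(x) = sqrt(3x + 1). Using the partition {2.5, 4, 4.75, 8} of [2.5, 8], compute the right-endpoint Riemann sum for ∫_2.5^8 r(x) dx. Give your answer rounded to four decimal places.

24.5872

Subinterval widths: 1.5, 0.75, 3.25.
Right endpoints: 4, 4.75, 8.
r(4) ≈ 3.6056, r(4.75) ≈ 3.9051, r(8) ≈ 5.0000.
Sum = Σ Δx_i · r(x_i).
Sum ≈ 24.5872.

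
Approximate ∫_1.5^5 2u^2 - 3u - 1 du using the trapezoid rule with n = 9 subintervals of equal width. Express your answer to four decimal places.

Δu = (5 − 1.5)/9 = 7/18.
f(1.5) = -1, f(17/9) = 38/81, f(41/18) = 206/81, f(8/3) = 47/9, f(55/18) = 689/81, f(31/9) = 1004/81, f(23/6) = 152/9, f(38/9) = 1781/81, f(83/18) = 2243/81, f(5) = 34.
T_9 = (Δu/2)·[f(u_0) + 2f(u_1) + ... + 2f(u_{8}) + f(u_9)].
Sum ≈ 43.6348.

43.6348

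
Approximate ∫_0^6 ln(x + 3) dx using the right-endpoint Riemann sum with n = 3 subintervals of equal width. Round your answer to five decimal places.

Δx = (6 − 0)/3 = 2.
Right endpoints: 2, 4, 6.
f(2) ≈ 1.60944, f(4) ≈ 1.94591, f(6) ≈ 2.19722.
Sum = Δx · [f(2) + f(4) + f(6)].
Sum ≈ 11.50515.

11.50515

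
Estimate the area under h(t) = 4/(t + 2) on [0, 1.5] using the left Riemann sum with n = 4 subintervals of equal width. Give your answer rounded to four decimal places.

2.4070

Δt = (1.5 − 0)/4 = 0.375.
Left endpoints: 0, 0.375, 0.75, 1.125.
h(0) = 2, h(0.375) = 32/19, h(0.75) = 16/11, h(1.125) = 1.28.
Sum = Δt · [h(0) + h(0.375) + h(0.75) + h(1.125)].
Sum ≈ 2.4070.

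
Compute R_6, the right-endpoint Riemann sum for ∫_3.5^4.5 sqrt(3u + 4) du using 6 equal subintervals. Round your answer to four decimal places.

Δu = (4.5 − 3.5)/6 = 1/6.
Right endpoints: 11/3, 23/6, 4, 25/6, 13/3, 4.5.
f(11/3) ≈ 3.8730, f(23/6) ≈ 3.9370, f(4) ≈ 4.0000, f(25/6) ≈ 4.0620, f(13/3) ≈ 4.1231, f(4.5) ≈ 4.1833.
Sum = Δu · [f(11/3) + f(23/6) + f(4) + ...].
Sum ≈ 4.0297.

4.0297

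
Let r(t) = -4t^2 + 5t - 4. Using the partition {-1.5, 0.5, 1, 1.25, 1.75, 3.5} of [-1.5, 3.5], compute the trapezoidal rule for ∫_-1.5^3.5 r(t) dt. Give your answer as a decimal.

Subinterval widths: 2, 0.5, 0.25, 0.5, 1.75.
r(-1.5) = -20.5, r(0.5) = -2.5, r(1) = -3, r(1.25) = -4, r(1.75) = -7.5, r(3.5) = -35.5.
On each subinterval the trapezoid contributes (Δt_i/2)·[r(t_{i-1}) + r(t_i)].
Sum = -65.75.

-65.75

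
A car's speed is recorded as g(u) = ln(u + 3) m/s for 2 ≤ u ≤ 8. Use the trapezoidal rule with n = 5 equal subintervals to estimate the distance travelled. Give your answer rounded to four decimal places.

Δu = (8 − 2)/5 = 1.2.
g(2) ≈ 1.6094, g(3.2) ≈ 1.8245, g(4.4) ≈ 2.0015, g(5.6) ≈ 2.1518, g(6.8) ≈ 2.2824, g(8) ≈ 2.3979.
T_5 = (Δu/2)·[g(u_0) + 2g(u_1) + ... + 2g(u_{4}) + g(u_5)].
Sum ≈ 12.3166.

12.3166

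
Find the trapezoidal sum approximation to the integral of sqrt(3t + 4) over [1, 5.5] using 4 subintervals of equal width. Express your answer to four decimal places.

16.4858

Δt = (5.5 − 1)/4 = 1.125.
f(1) ≈ 2.6458, f(2.125) ≈ 3.2210, f(3.25) ≈ 3.7081, f(4.375) ≈ 4.1382, f(5.5) ≈ 4.5277.
T_4 = (Δt/2)·[f(t_0) + 2f(t_1) + 2f(t_2) + 2f(t_3) + f(t_4)].
Sum ≈ 16.4858.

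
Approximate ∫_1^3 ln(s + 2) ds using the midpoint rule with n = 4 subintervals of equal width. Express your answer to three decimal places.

Δs = (3 − 1)/4 = 0.5.
Midpoints: 1.25, 1.75, 2.25, 2.75.
f(1.25) ≈ 1.179, f(1.75) ≈ 1.322, f(2.25) ≈ 1.447, f(2.75) ≈ 1.558.
Sum = Δs · [f(1.25) + f(1.75) + f(2.25) + f(2.75)].
Sum ≈ 2.753.

2.753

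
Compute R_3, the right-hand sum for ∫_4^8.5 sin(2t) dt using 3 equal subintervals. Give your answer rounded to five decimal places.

-1.45617

Δt = (8.5 − 4)/3 = 1.5.
Right endpoints: 5.5, 7, 8.5.
f(5.5) ≈ -0.99999, f(7) ≈ 0.99061, f(8.5) ≈ -0.96140.
Sum = Δt · [f(5.5) + f(7) + f(8.5)].
Sum ≈ -1.45617.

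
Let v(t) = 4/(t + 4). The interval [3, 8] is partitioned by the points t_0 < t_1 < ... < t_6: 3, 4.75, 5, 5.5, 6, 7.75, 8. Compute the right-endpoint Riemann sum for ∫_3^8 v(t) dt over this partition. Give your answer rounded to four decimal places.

Subinterval widths: 1.75, 0.25, 0.5, 0.5, 1.75, 0.25.
Right endpoints: 4.75, 5, 5.5, 6, 7.75, 8.
v(4.75) = 16/35, v(5) = 4/9, v(5.5) = 8/19, v(6) = 0.4, v(7.75) = 16/47, v(8) = 1/3.
Sum = Σ Δt_i · v(t_i).
Sum ≈ 2.0007.

2.0007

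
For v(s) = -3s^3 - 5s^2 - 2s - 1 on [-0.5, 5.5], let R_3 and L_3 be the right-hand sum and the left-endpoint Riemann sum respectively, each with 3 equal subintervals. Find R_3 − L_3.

R_3 = -1771.25.
L_3 = -448.25.
R_3 − L_3 = -1323.

-1323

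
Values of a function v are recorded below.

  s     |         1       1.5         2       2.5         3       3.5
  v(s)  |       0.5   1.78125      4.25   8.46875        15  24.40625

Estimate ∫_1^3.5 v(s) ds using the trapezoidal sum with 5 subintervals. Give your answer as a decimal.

Δs = 0.5.
T_5 = (0.5/2)·[0.5 + 2·1.78125 + 2·4.25 + 2·8.46875 + 2·15 + 24.40625] = 20.9765625.

20.9765625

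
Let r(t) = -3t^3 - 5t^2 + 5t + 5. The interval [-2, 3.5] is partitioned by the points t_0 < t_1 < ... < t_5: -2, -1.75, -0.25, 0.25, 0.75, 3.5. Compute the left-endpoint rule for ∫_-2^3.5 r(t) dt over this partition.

Subinterval widths: 0.25, 1.5, 0.5, 0.5, 2.75.
Left endpoints: -2, -1.75, -0.25, 0.25, 0.75.
r(-2) = -1, r(-1.75) = -2.984375, r(-0.25) = 3.484375, r(0.25) = 5.890625, r(0.75) = 4.671875.
Sum = Σ Δt_i · r(t_i).
Sum = 12.80859375.

12.80859375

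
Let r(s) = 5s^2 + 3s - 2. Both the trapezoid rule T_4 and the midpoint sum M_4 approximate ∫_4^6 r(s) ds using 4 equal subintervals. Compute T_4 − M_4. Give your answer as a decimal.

T_4 = 279.75.
M_4 = 279.125.
T_4 − M_4 = 0.625.

0.625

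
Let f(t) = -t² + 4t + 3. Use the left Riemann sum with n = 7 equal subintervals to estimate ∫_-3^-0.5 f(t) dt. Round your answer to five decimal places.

Δt = (-0.5 − (-3))/7 = 5/14.
Left endpoints: -3, -37/14, -16/7, -27/14, -11/7, -17/14, -6/7.
f(-3) = -18, f(-37/14) = -2853/196, f(-16/7) = -557/49, f(-27/14) = -1653/196, f(-11/7) = -282/49, f(-17/14) = -653/196, f(-6/7) = -57/49.
Sum = Δt · [f(-3) + f(-37/14) + f(-16/7) + ...].
Sum ≈ -22.35969.

-22.35969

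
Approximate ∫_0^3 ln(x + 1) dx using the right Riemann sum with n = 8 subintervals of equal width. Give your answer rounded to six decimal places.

Δx = (3 − 0)/8 = 0.375.
Right endpoints: 0.375, 0.75, 1.125, 1.5, 1.875, 2.25, 2.625, 3.
f(0.375) ≈ 0.318454, f(0.75) ≈ 0.559616, f(1.125) ≈ 0.753772, f(1.5) ≈ 0.916291, f(1.875) ≈ 1.056053, f(2.25) ≈ 1.178655, f(2.625) ≈ 1.287854, f(3) ≈ 1.386294.
Sum = Δx · [f(0.375) + f(0.75) + f(1.125) + ...].
Sum ≈ 2.796371.

2.796371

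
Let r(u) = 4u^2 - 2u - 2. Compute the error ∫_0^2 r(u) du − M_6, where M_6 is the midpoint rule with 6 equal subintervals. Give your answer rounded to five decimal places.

Exact integral: ∫_0^2 r(u) du ≈ 2.6666667.
M_6 ≈ 2.5925926.
Error ≈ 2.6666667 − 2.5925926 ≈ 0.07407.

0.07407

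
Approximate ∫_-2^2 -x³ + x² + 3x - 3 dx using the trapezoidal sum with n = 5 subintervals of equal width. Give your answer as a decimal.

-6.24

Δx = (2 − (-2))/5 = 0.8.
f(-2) = 3, f(-1.2) = -3.432, f(-0.4) = -3.976, f(0.4) = -1.704, f(1.2) = 0.312, f(2) = -1.
T_5 = (Δx/2)·[f(x_0) + 2f(x_1) + ... + 2f(x_{4}) + f(x_5)].
Sum = -6.24.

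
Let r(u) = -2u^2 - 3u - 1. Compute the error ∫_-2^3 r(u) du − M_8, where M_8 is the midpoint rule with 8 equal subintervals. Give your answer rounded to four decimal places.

-0.3255

Exact integral: ∫_-2^3 r(u) du ≈ -35.833333.
M_8 = -35.5078125.
Error ≈ -35.833333 − (-35.5078125) ≈ -0.3255.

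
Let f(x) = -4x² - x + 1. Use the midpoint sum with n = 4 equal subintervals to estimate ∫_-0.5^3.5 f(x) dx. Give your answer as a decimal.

-58

Δx = (3.5 − (-0.5))/4 = 1.
Midpoints: 0, 1, 2, 3.
f(0) = 1, f(1) = -4, f(2) = -17, f(3) = -38.
Sum = Δx · [f(0) + f(1) + f(2) + f(3)].
Sum = -58.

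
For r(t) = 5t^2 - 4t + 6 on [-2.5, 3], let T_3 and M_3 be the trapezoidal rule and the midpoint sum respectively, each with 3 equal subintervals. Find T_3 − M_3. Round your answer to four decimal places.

T_3 ≈ 113.946759.
M_3 ≈ 90.839120.
T_3 − M_3 ≈ 23.1076.

23.1076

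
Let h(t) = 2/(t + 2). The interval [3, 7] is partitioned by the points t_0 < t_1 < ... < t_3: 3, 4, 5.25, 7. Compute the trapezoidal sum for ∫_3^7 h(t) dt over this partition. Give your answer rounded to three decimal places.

Subinterval widths: 1, 1.25, 1.75.
h(3) = 0.4, h(4) = 1/3, h(5.25) = 8/29, h(7) = 2/9.
On each subinterval the trapezoid contributes (Δt_i/2)·[h(t_{i-1}) + h(t_i)].
Sum ≈ 1.183.

1.183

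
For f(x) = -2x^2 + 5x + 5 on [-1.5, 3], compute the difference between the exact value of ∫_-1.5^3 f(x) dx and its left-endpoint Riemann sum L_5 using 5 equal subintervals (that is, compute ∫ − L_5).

Exact integral: ∫_-1.5^3 f(x) dx = 19.125.
L_5 = 13.86.
Error = 19.125 − 13.86 = 5.265.

5.265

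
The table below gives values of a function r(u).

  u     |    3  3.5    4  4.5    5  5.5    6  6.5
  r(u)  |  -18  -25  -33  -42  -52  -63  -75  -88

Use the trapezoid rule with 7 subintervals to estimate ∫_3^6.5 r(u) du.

Δu = 0.5.
T_7 = (0.5/2)·[(-18) + 2·(-25) + 2·(-33) + 2·(-42) + 2·(-52) + 2·(-63) + 2·(-75) + (-88)] = -171.5.

-171.5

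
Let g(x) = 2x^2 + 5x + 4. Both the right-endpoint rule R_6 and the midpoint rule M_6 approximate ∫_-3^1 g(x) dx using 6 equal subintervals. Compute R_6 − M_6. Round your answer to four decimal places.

R_6 ≈ 16.592593.
M_6 ≈ 14.370370.
R_6 − M_6 ≈ 2.2222.

2.2222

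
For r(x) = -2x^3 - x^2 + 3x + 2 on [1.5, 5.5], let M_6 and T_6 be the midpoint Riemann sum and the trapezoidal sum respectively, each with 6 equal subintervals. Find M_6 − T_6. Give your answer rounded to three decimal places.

M_6 ≈ -456.07407.
T_6 ≈ -465.85185.
M_6 − T_6 ≈ 9.778.

9.778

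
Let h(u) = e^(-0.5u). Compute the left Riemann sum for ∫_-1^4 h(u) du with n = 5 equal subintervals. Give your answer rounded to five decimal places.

3.84626

Δu = (4 − (-1))/5 = 1.
Left endpoints: -1, 0, 1, 2, 3.
h(-1) ≈ 1.64872, h(0) ≈ 1.00000, h(1) ≈ 0.60653, h(2) ≈ 0.36788, h(3) ≈ 0.22313.
Sum = Δu · [h(-1) + h(0) + h(1) + h(2) + h(3)].
Sum ≈ 3.84626.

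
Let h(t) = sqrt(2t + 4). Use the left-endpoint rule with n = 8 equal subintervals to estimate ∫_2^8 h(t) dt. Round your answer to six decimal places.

21.649292

Δt = (8 − 2)/8 = 0.75.
Left endpoints: 2, 2.75, 3.5, 4.25, 5, 5.75, 6.5, 7.25.
h(2) ≈ 2.828427, h(2.75) ≈ 3.082207, h(3.5) ≈ 3.316625, h(4.25) ≈ 3.535534, h(5) ≈ 3.741657, h(5.75) ≈ 3.937004, h(6.5) ≈ 4.123106, h(7.25) ≈ 4.301163.
Sum = Δt · [h(2) + h(2.75) + h(3.5) + ...].
Sum ≈ 21.649292.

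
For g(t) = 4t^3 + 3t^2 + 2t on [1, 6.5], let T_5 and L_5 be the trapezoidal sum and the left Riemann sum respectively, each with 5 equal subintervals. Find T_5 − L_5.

676.0875

T_5 = 2152.1775.
L_5 = 1476.09.
T_5 − L_5 = 676.0875.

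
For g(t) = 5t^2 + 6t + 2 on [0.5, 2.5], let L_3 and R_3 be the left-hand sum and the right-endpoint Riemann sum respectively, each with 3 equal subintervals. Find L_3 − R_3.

L_3 ≈ 34.5740741.
R_3 ≈ 62.5740741.
L_3 − R_3 = -28.

-28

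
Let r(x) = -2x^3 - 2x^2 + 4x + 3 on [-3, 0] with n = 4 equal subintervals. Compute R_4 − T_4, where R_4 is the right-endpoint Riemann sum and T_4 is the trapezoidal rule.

-9

R_4 = 6.46875.
T_4 = 15.46875.
R_4 − T_4 = -9.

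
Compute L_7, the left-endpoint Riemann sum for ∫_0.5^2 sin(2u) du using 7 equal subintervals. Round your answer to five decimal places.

Δu = (2 − 0.5)/7 = 3/14.
Left endpoints: 0.5, 5/7, 13/14, 8/7, 19/14, 11/7, 25/14.
f(0.5) ≈ 0.84147, f(5/7) ≈ 0.98990, f(13/14) ≈ 0.95928, f(8/7) ≈ 0.75515, f(19/14) ≈ 0.41442, f(11/7) ≈ -0.00126, f(25/14) ≈ -0.41672.
Sum = Δu · [f(0.5) + f(5/7) + f(13/14) + ...].
Sum ≈ 0.75905.

0.75905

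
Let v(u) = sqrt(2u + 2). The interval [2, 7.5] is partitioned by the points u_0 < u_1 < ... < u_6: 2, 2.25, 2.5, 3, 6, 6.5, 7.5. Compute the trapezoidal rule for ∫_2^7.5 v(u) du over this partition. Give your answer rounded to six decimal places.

18.399659

Subinterval widths: 0.25, 0.25, 0.5, 3, 0.5, 1.
v(2) ≈ 2.449490, v(2.25) ≈ 2.549510, v(2.5) ≈ 2.645751, v(3) ≈ 2.828427, v(6) ≈ 3.741657, v(6.5) ≈ 3.872983, v(7.5) ≈ 4.123106.
On each subinterval the trapezoid contributes (Δu_i/2)·[v(u_{i-1}) + v(u_i)].
Sum ≈ 18.399659.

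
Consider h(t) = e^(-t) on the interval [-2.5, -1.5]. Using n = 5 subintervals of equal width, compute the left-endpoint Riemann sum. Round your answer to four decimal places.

8.4965

Δt = (-1.5 − (-2.5))/5 = 0.2.
Left endpoints: -2.5, -2.3, -2.1, -1.9, -1.7.
h(-2.5) ≈ 12.1825, h(-2.3) ≈ 9.9742, h(-2.1) ≈ 8.1662, h(-1.9) ≈ 6.6859, h(-1.7) ≈ 5.4739.
Sum = Δt · [h(-2.5) + h(-2.3) + h(-2.1) + h(-1.9) + h(-1.7)].
Sum ≈ 8.4965.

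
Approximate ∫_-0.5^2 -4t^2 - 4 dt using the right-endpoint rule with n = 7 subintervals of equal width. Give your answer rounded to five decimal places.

-23.72449

Δt = (2 − (-0.5))/7 = 5/14.
Right endpoints: -1/7, 3/14, 4/7, 13/14, 9/7, 23/14, 2.
f(-1/7) = -200/49, f(3/14) = -205/49, f(4/7) = -260/49, f(13/14) = -365/49, f(9/7) = -520/49, f(23/14) = -725/49, f(2) = -20.
Sum = Δt · [f(-1/7) + f(3/14) + f(4/7) + ...].
Sum ≈ -23.72449.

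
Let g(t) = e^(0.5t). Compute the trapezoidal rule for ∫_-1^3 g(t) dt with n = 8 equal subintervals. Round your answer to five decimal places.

Δt = (3 − (-1))/8 = 0.5.
g(-1) ≈ 0.60653, g(-0.5) ≈ 0.77880, g(0) ≈ 1.00000, g(0.5) ≈ 1.28403, g(1) ≈ 1.64872, g(1.5) ≈ 2.11700, g(2) ≈ 2.71828, g(2.5) ≈ 3.49034, g(3) ≈ 4.48169.
T_8 = (Δt/2)·[g(t_0) + 2g(t_1) + ... + 2g(t_{7}) + g(t_8)].
Sum ≈ 7.79064.

7.79064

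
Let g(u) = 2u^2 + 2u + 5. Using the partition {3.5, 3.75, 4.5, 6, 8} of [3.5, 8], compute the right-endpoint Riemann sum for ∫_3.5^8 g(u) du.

Subinterval widths: 0.25, 0.75, 1.5, 2.
Right endpoints: 3.75, 4.5, 6, 8.
g(3.75) = 40.625, g(4.5) = 54.5, g(6) = 89, g(8) = 149.
Sum = Σ Δu_i · g(u_i).
Sum = 482.53125.

482.53125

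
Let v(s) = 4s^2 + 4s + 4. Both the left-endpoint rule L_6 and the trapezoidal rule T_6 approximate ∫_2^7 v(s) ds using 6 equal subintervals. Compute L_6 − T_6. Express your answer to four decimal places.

-83.3333

L_6 ≈ 475.648148.
T_6 ≈ 558.981481.
L_6 − T_6 ≈ -83.3333.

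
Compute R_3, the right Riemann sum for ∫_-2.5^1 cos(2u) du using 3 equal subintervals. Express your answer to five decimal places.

-0.42060

Δu = (1 − (-2.5))/3 = 7/6.
Right endpoints: -4/3, -1/6, 1.
f(-4/3) ≈ -0.88933, f(-1/6) ≈ 0.94496, f(1) ≈ -0.41615.
Sum = Δu · [f(-4/3) + f(-1/6) + f(1)].
Sum ≈ -0.42060.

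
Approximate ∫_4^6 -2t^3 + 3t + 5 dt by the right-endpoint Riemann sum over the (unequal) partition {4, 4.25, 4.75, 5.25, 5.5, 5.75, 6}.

-535.375

Subinterval widths: 0.25, 0.5, 0.5, 0.25, 0.25, 0.25.
Right endpoints: 4.25, 4.75, 5.25, 5.5, 5.75, 6.
f(4.25) = -135.78125, f(4.75) = -195.09375, f(5.25) = -268.65625, f(5.5) = -311.25, f(5.75) = -357.96875, f(6) = -409.
Sum = Σ Δt_i · f(t_i).
Sum = -535.375.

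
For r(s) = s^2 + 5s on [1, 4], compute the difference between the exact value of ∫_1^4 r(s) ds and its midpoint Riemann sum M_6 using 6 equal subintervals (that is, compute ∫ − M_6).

0.0625

Exact integral: ∫_1^4 r(s) ds = 58.5.
M_6 = 58.4375.
Error = 58.5 − 58.4375 = 0.0625.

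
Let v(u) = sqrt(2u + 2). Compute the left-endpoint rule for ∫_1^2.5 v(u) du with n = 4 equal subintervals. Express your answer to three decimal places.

Δu = (2.5 − 1)/4 = 0.375.
Left endpoints: 1, 1.375, 1.75, 2.125.
v(1) ≈ 2.000, v(1.375) ≈ 2.179, v(1.75) ≈ 2.345, v(2.125) ≈ 2.500.
Sum = Δu · [v(1) + v(1.375) + v(1.75) + v(2.125)].
Sum ≈ 3.384.

3.384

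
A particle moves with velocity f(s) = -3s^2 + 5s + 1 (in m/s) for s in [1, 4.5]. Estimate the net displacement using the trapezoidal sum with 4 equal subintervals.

-39.83984375

Δs = (4.5 − 1)/4 = 0.875.
f(1) = 3, f(1.875) = -0.171875, f(2.75) = -7.9375, f(3.625) = -20.296875, f(4.5) = -37.25.
T_4 = (Δs/2)·[f(s_0) + 2f(s_1) + 2f(s_2) + 2f(s_3) + f(s_4)].
Sum = -39.83984375.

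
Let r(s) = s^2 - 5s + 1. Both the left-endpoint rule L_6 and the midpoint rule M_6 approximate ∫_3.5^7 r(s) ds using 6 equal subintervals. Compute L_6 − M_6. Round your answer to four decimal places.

-5.3168

L_6 ≈ 6.250579.
M_6 ≈ 11.567419.
L_6 − M_6 ≈ -5.3168.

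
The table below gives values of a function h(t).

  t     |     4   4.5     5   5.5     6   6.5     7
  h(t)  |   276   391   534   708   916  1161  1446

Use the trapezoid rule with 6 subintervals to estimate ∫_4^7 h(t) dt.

Δt = 0.5.
T_6 = (0.5/2)·[276 + 2·391 + 2·534 + 2·708 + 2·916 + 2·1161 + 1446] = 2285.5.

2285.5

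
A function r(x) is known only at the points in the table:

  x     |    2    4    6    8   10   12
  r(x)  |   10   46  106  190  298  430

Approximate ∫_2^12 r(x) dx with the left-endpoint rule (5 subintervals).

Δx = 2.
Sum = 2·[10 + 46 + 106 + 190 + 298] = 1300.

1300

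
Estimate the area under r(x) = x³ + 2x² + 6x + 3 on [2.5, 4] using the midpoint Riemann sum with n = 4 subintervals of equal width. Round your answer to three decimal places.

120.028

Δx = (4 − 2.5)/4 = 0.375.
Midpoints: 2.6875, 3.0625, 3.4375, 3.8125.
r(2.6875) = 217011/4096, r(3.0625) = 282033/4096, r(3.4375) = 359943/4096, r(3.8125) = 452037/4096.
Sum = Δx · [r(2.6875) + r(3.0625) + r(3.4375) + r(3.8125)].
Sum ≈ 120.028.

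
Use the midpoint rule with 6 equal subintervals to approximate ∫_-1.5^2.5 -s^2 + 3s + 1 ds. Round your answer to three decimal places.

3.815

Δs = (2.5 − (-1.5))/6 = 2/3.
Midpoints: -7/6, -0.5, 1/6, 5/6, 1.5, 13/6.
f(-7/6) = -139/36, f(-0.5) = -0.75, f(1/6) = 53/36, f(5/6) = 101/36, f(1.5) = 3.25, f(13/6) = 101/36.
Sum = Δs · [f(-7/6) + f(-0.5) + f(1/6) + ...].
Sum ≈ 3.815.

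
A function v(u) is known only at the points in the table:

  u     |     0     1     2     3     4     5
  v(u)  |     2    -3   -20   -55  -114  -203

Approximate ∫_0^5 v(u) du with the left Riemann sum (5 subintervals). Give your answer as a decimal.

-190

Δu = 1.
Sum = 1·[2 + (-3) + (-20) + (-55) + (-114)] = -190.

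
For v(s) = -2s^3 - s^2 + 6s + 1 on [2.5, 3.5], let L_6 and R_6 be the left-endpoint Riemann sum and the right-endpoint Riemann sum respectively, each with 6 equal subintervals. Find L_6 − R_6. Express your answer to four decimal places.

9.0833

L_6 ≈ -41.129630.
R_6 ≈ -50.212963.
L_6 − R_6 ≈ 9.0833.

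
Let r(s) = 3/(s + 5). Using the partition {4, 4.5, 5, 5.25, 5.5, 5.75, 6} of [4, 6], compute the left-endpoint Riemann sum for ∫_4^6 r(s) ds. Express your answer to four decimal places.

0.6139

Subinterval widths: 0.5, 0.5, 0.25, 0.25, 0.25, 0.25.
Left endpoints: 4, 4.5, 5, 5.25, 5.5, 5.75.
r(4) = 1/3, r(4.5) = 6/19, r(5) = 0.3, r(5.25) = 12/41, r(5.5) = 2/7, r(5.75) = 12/43.
Sum = Σ Δs_i · r(s_i).
Sum ≈ 0.6139.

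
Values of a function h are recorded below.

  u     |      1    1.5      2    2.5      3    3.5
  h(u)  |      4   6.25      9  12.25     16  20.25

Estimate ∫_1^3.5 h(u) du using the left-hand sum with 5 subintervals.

Δu = 0.5.
Sum = 0.5·[4 + 6.25 + 9 + 12.25 + 16] = 23.75.

23.75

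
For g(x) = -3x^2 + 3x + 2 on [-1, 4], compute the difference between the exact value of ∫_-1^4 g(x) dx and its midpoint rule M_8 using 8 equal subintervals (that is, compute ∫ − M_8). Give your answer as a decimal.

Exact integral: ∫_-1^4 g(x) dx = -32.5.
M_8 = -32.01171875.
Error = -32.5 − (-32.01171875) = -0.48828125.

-0.48828125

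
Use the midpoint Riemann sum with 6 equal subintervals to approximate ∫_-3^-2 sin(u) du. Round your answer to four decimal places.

Δu = (-2 − (-3))/6 = 1/6.
Midpoints: -35/12, -2.75, -31/12, -29/12, -2.25, -25/12.
f(-35/12) ≈ -0.2230, f(-2.75) ≈ -0.3817, f(-31/12) ≈ -0.5297, f(-29/12) ≈ -0.6631, f(-2.25) ≈ -0.7781, f(-25/12) ≈ -0.8715.
Sum = Δu · [f(-35/12) + f(-2.75) + f(-31/12) + ...].
Sum ≈ -0.5745.

-0.5745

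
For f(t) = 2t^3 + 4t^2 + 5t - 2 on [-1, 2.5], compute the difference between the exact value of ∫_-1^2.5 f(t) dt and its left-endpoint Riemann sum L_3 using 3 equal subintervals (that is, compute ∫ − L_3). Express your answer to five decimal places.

35.10532

Exact integral: ∫_-1^2.5 f(t) dt ≈ 47.3229167.
L_3 ≈ 12.2175926.
Error ≈ 47.3229167 − 12.2175926 ≈ 35.10532.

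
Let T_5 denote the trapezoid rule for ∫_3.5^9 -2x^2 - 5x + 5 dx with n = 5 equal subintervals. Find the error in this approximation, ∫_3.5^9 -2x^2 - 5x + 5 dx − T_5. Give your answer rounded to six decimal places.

Exact integral: ∫_3.5^9 f(x) dx ≈ -601.79166667.
T_5 = -604.01.
Error ≈ -601.79166667 − (-604.01) ≈ 2.218333.

2.218333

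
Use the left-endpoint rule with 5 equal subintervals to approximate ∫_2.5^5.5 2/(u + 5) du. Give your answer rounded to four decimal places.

0.6963

Δu = (5.5 − 2.5)/5 = 0.6.
Left endpoints: 2.5, 3.1, 3.7, 4.3, 4.9.
f(2.5) = 4/15, f(3.1) = 20/81, f(3.7) = 20/87, f(4.3) = 20/93, f(4.9) = 20/99.
Sum = Δu · [f(2.5) + f(3.1) + f(3.7) + f(4.3) + f(4.9)].
Sum ≈ 0.6963.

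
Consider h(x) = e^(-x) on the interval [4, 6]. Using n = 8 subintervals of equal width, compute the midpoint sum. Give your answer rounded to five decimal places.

Δx = (6 − 4)/8 = 0.25.
Midpoints: 4.125, 4.375, 4.625, 4.875, 5.125, 5.375, 5.625, 5.875.
h(4.125) ≈ 0.01616, h(4.375) ≈ 0.01259, h(4.625) ≈ 0.00980, h(4.875) ≈ 0.00764, h(5.125) ≈ 0.00595, h(5.375) ≈ 0.00463, h(5.625) ≈ 0.00361, h(5.875) ≈ 0.00281.
Sum = Δx · [h(4.125) + h(4.375) + h(4.625) + ...].
Sum ≈ 0.01580.

0.01580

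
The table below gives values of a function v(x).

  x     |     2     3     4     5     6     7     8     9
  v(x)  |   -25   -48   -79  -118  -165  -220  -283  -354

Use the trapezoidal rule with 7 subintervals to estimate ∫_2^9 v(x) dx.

-1102.5

Δx = 1.
T_7 = (1/2)·[(-25) + 2·(-48) + 2·(-79) + 2·(-118) + 2·(-165) + 2·(-220) + 2·(-283) + (-354)] = -1102.5.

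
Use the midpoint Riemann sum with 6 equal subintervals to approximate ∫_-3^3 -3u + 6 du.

Δu = (3 − (-3))/6 = 1.
Midpoints: -2.5, -1.5, -0.5, 0.5, 1.5, 2.5.
f(-2.5) = 13.5, f(-1.5) = 10.5, f(-0.5) = 7.5, f(0.5) = 4.5, f(1.5) = 1.5, f(2.5) = -1.5.
Sum = Δu · [f(-2.5) + f(-1.5) + f(-0.5) + ...].
Sum = 36.

36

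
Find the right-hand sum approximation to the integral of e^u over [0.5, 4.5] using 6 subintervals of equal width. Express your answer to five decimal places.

121.07346

Δu = (4.5 − 0.5)/6 = 2/3.
Right endpoints: 7/6, 11/6, 2.5, 19/6, 23/6, 4.5.
f(7/6) ≈ 3.21127, f(11/6) ≈ 6.25470, f(2.5) ≈ 12.18249, f(19/6) ≈ 23.72826, f(23/6) ≈ 46.21634, f(4.5) ≈ 90.01713.
Sum = Δu · [f(7/6) + f(11/6) + f(2.5) + ...].
Sum ≈ 121.07346.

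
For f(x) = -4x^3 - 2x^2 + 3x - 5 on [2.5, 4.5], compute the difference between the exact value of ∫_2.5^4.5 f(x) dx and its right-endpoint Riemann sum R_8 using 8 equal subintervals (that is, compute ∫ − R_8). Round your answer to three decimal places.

Exact integral: ∫_2.5^4.5 f(x) dx ≈ -410.33333.
R_8 = -451.75.
Error ≈ -410.33333 − (-451.75) ≈ 41.417.

41.417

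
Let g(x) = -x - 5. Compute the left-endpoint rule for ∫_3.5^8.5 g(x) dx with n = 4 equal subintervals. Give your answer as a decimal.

Δx = (8.5 − 3.5)/4 = 1.25.
Left endpoints: 3.5, 4.75, 6, 7.25.
g(3.5) = -8.5, g(4.75) = -9.75, g(6) = -11, g(7.25) = -12.25.
Sum = Δx · [g(3.5) + g(4.75) + g(6) + g(7.25)].
Sum = -51.875.

-51.875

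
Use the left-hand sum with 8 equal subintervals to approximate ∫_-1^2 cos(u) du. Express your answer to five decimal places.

Δu = (2 − (-1))/8 = 0.375.
Left endpoints: -1, -0.625, -0.25, 0.125, 0.5, 0.875, 1.25, 1.625.
f(-1) ≈ 0.54030, f(-0.625) ≈ 0.81096, f(-0.25) ≈ 0.96891, f(0.125) ≈ 0.99220, f(0.5) ≈ 0.87758, f(0.875) ≈ 0.64100, f(1.25) ≈ 0.31532, f(1.625) ≈ -0.05418.
Sum = Δu · [f(-1) + f(-0.625) + f(-0.25) + ...].
Sum ≈ 1.90954.

1.90954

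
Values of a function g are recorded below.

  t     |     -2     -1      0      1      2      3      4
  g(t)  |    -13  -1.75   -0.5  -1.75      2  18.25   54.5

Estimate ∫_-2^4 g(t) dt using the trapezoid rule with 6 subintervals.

Δt = 1.
T_6 = (1/2)·[(-13) + 2·(-1.75) + 2·(-0.5) + 2·(-1.75) + 2·2 + 2·18.25 + 54.5] = 37.

37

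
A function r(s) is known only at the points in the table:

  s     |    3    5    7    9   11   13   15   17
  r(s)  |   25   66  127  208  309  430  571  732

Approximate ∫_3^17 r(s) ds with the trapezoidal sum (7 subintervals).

Δs = 2.
T_7 = (2/2)·[25 + 2·66 + 2·127 + 2·208 + 2·309 + 2·430 + 2·571 + 732] = 4179.

4179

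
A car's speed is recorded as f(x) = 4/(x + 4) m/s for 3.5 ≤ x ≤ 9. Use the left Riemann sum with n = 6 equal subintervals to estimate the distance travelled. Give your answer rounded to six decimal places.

Δx = (9 − 3.5)/6 = 11/12.
Left endpoints: 3.5, 53/12, 16/3, 6.25, 43/6, 97/12.
f(3.5) = 8/15, f(53/12) = 48/101, f(16/3) = 3/7, f(6.25) = 16/41, f(43/6) = 24/67, f(97/12) = 48/145.
Sum = Δx · [f(3.5) + f(53/12) + f(16/3) + ...].
Sum ≈ 2.306920.

2.306920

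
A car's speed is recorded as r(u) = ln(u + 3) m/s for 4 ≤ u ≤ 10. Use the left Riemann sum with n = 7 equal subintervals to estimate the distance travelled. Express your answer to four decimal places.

Δu = (10 − 4)/7 = 6/7.
Left endpoints: 4, 34/7, 40/7, 46/7, 52/7, 58/7, 64/7.
r(4) ≈ 1.9459, r(34/7) ≈ 2.0614, r(40/7) ≈ 2.1650, r(46/7) ≈ 2.2588, r(52/7) ≈ 2.3445, r(58/7) ≈ 2.4235, r(64/7) ≈ 2.4967.
Sum = Δu · [r(4) + r(34/7) + r(40/7) + ...].
Sum ≈ 13.4536.

13.4536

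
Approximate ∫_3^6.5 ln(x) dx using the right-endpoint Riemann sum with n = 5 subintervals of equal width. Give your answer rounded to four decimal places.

Δx = (6.5 − 3)/5 = 0.7.
Right endpoints: 3.7, 4.4, 5.1, 5.8, 6.5.
f(3.7) ≈ 1.3083, f(4.4) ≈ 1.4816, f(5.1) ≈ 1.6292, f(5.8) ≈ 1.7579, f(6.5) ≈ 1.8718.
Sum = Δx · [f(3.7) + f(4.4) + f(5.1) + f(5.8) + f(6.5)].
Sum ≈ 5.6342.

5.6342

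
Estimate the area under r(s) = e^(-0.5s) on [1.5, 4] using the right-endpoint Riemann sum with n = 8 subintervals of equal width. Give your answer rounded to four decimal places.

0.6228

Δs = (4 − 1.5)/8 = 0.3125.
Right endpoints: 1.8125, 2.125, 2.4375, 2.75, 3.0625, 3.375, 3.6875, 4.
r(1.8125) ≈ 0.4040, r(2.125) ≈ 0.3456, r(2.4375) ≈ 0.2956, r(2.75) ≈ 0.2528, r(3.0625) ≈ 0.2163, r(3.375) ≈ 0.1850, r(3.6875) ≈ 0.1582, r(4) ≈ 0.1353.
Sum = Δs · [r(1.8125) + r(2.125) + r(2.4375) + ...].
Sum ≈ 0.6228.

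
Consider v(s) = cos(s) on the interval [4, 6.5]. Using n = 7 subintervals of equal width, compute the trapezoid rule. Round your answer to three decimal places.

Δs = (6.5 − 4)/7 = 5/14.
v(4) ≈ -0.654, v(61/14) ≈ -0.348, v(33/7) ≈ 0.002, v(71/14) ≈ 0.351, v(38/7) ≈ 0.657, v(81/14) ≈ 0.879, v(43/7) ≈ 0.990, v(6.5) ≈ 0.977.
T_7 = (Δs/2)·[v(s_0) + 2v(s_1) + ... + 2v(s_{6}) + v(s_7)].
Sum ≈ 0.962.

0.962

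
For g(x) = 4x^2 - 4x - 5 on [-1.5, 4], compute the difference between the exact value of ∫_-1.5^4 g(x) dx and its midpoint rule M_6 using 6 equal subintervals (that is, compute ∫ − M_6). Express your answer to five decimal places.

Exact integral: ∫_-1.5^4 g(x) dx ≈ 34.8333333.
M_6 ≈ 33.2928241.
Error ≈ 34.8333333 − 33.2928241 ≈ 1.54051.

1.54051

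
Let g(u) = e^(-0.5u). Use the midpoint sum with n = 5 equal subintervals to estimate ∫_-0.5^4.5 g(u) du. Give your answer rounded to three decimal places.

Δu = (4.5 − (-0.5))/5 = 1.
Midpoints: 0, 1, 2, 3, 4.
g(0) ≈ 1.000, g(1) ≈ 0.607, g(2) ≈ 0.368, g(3) ≈ 0.223, g(4) ≈ 0.135.
Sum = Δu · [g(0) + g(1) + g(2) + g(3) + g(4)].
Sum ≈ 2.333.

2.333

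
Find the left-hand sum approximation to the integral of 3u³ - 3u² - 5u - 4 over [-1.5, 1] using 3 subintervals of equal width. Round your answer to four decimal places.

Δu = (1 − (-1.5))/3 = 5/6.
Left endpoints: -1.5, -2/3, 1/6.
f(-1.5) = -13.375, f(-2/3) = -26/9, f(1/6) = -353/72.
Sum = Δu · [f(-1.5) + f(-2/3) + f(1/6)].
Sum ≈ -17.6389.

-17.6389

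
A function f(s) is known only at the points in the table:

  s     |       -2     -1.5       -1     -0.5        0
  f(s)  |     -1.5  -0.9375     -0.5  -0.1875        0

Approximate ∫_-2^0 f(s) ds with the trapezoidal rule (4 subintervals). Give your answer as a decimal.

Δs = 0.5.
T_4 = (0.5/2)·[(-1.5) + 2·(-0.9375) + 2·(-0.5) + 2·(-0.1875) + 0] = -1.1875.

-1.1875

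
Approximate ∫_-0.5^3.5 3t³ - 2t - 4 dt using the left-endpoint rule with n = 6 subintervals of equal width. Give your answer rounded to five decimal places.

Δt = (3.5 − (-0.5))/6 = 2/3.
Left endpoints: -0.5, 1/6, 5/6, 1.5, 13/6, 17/6.
f(-0.5) = -3.375, f(1/6) = -311/72, f(5/6) = -283/72, f(1.5) = 3.125, f(13/6) = 1597/72, f(17/6) = 4217/72.
Sum = Δt · [f(-0.5) + f(1/6) + f(5/6) + ...].
Sum ≈ 48.16667.

48.16667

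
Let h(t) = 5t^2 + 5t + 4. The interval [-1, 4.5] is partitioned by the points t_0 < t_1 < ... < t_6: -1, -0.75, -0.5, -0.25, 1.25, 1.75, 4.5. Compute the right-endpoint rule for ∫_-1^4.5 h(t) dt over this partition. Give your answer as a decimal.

394.65625

Subinterval widths: 0.25, 0.25, 0.25, 1.5, 0.5, 2.75.
Right endpoints: -0.75, -0.5, -0.25, 1.25, 1.75, 4.5.
h(-0.75) = 3.0625, h(-0.5) = 2.75, h(-0.25) = 3.0625, h(1.25) = 18.0625, h(1.75) = 28.0625, h(4.5) = 127.75.
Sum = Σ Δt_i · h(t_i).
Sum = 394.65625.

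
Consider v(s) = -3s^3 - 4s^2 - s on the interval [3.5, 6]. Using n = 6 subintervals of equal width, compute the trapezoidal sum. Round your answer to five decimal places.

-1105.54326

Δs = (6 − 3.5)/6 = 5/12.
v(3.5) = -181.125, v(47/12) = -47141/192, v(13/3) = -2912/9, v(4.75) = -416.515625, v(31/6) = -12617/24, v(67/12) = -375803/576, v(6) = -798.
T_6 = (Δs/2)·[v(s_0) + 2v(s_1) + ... + 2v(s_{5}) + v(s_6)].
Sum ≈ -1105.54326.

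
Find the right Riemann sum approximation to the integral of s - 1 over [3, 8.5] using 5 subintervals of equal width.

29.15

Δs = (8.5 − 3)/5 = 1.1.
Right endpoints: 4.1, 5.2, 6.3, 7.4, 8.5.
f(4.1) = 3.1, f(5.2) = 4.2, f(6.3) = 5.3, f(7.4) = 6.4, f(8.5) = 7.5.
Sum = Δs · [f(4.1) + f(5.2) + f(6.3) + f(7.4) + f(8.5)].
Sum = 29.15.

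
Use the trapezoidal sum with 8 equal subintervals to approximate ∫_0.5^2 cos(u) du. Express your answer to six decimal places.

Δu = (2 − 0.5)/8 = 0.1875.
f(0.5) ≈ 0.877583, f(0.6875) ≈ 0.772835, f(0.875) ≈ 0.640997, f(1.0625) ≈ 0.486690, f(1.25) ≈ 0.315322, f(1.4375) ≈ 0.132902, f(1.625) ≈ -0.054177, f(1.8125) ≈ -0.239357, f(2) ≈ -0.416147.
T_8 = (Δu/2)·[f(u_0) + 2f(u_1) + ... + 2f(u_{7}) + f(u_8)].
Sum ≈ 0.428612.

0.428612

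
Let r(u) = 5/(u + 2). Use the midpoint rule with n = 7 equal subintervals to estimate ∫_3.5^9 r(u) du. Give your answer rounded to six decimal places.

Δu = (9 − 3.5)/7 = 11/14.
Midpoints: 109/28, 131/28, 153/28, 6.25, 197/28, 219/28, 241/28.
r(109/28) = 28/33, r(131/28) = 140/187, r(153/28) = 140/209, r(6.25) = 20/33, r(197/28) = 140/253, r(219/28) = 28/55, r(241/28) = 140/297.
Sum = Δu · [r(109/28) + r(131/28) + r(153/28) + ...].
Sum ≈ 3.462561.

3.462561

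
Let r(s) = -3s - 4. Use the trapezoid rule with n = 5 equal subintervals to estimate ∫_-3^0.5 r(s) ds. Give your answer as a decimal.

-0.875

Δs = (0.5 − (-3))/5 = 0.7.
r(-3) = 5, r(-2.3) = 2.9, r(-1.6) = 0.8, r(-0.9) = -1.3, r(-0.2) = -3.4, r(0.5) = -5.5.
T_5 = (Δs/2)·[r(s_0) + 2r(s_1) + ... + 2r(s_{4}) + r(s_5)].
Sum = -0.875.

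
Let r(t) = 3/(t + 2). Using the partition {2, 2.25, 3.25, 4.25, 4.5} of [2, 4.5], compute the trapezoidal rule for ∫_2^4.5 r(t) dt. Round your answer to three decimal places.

1.464

Subinterval widths: 0.25, 1, 1, 0.25.
r(2) = 0.75, r(2.25) = 12/17, r(3.25) = 4/7, r(4.25) = 0.48, r(4.5) = 6/13.
On each subinterval the trapezoid contributes (Δt_i/2)·[r(t_{i-1}) + r(t_i)].
Sum ≈ 1.464.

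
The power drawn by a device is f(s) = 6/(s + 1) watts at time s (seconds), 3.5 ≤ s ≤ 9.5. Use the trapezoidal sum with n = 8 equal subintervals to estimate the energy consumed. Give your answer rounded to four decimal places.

5.0951

Δs = (9.5 − 3.5)/8 = 0.75.
f(3.5) = 4/3, f(4.25) = 8/7, f(5) = 1, f(5.75) = 8/9, f(6.5) = 0.8, f(7.25) = 8/11, f(8) = 2/3, f(8.75) = 8/13, f(9.5) = 4/7.
T_8 = (Δs/2)·[f(s_0) + 2f(s_1) + ... + 2f(s_{7}) + f(s_8)].
Sum ≈ 5.0951.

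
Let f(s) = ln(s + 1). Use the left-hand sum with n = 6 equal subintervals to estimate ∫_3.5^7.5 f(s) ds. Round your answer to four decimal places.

7.2063

Δs = (7.5 − 3.5)/6 = 2/3.
Left endpoints: 3.5, 25/6, 29/6, 5.5, 37/6, 41/6.
f(3.5) ≈ 1.5041, f(25/6) ≈ 1.6422, f(29/6) ≈ 1.7636, f(5.5) ≈ 1.8718, f(37/6) ≈ 1.9694, f(41/6) ≈ 2.0584.
Sum = Δs · [f(3.5) + f(25/6) + f(29/6) + ...].
Sum ≈ 7.2063.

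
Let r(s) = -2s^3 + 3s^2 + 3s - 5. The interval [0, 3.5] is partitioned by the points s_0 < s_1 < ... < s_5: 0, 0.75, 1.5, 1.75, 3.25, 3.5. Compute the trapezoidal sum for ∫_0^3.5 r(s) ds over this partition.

-38.3046875

Subinterval widths: 0.75, 0.75, 0.25, 1.5, 0.25.
r(0) = -5, r(0.75) = -1.90625, r(1.5) = -0.5, r(1.75) = -1.28125, r(3.25) = -32.21875, r(3.5) = -43.5.
On each subinterval the trapezoid contributes (Δs_i/2)·[r(s_{i-1}) + r(s_i)].
Sum = -38.3046875.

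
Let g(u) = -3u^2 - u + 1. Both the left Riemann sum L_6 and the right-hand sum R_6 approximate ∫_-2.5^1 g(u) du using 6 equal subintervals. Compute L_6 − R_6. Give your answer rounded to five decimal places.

-7.14583

L_6 ≈ -14.6684028.
R_6 ≈ -7.5225694.
L_6 − R_6 ≈ -7.14583.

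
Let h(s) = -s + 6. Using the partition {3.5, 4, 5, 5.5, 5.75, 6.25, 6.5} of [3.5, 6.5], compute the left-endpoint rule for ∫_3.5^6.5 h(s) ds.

Subinterval widths: 0.5, 1, 0.5, 0.25, 0.5, 0.25.
Left endpoints: 3.5, 4, 5, 5.5, 5.75, 6.25.
h(3.5) = 2.5, h(4) = 2, h(5) = 1, h(5.5) = 0.5, h(5.75) = 0.25, h(6.25) = -0.25.
Sum = Σ Δs_i · h(s_i).
Sum = 3.9375.

3.9375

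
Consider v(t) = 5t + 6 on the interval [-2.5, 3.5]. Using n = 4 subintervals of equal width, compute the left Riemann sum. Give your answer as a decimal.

28.5

Δt = (3.5 − (-2.5))/4 = 1.5.
Left endpoints: -2.5, -1, 0.5, 2.
v(-2.5) = -6.5, v(-1) = 1, v(0.5) = 8.5, v(2) = 16.
Sum = Δt · [v(-2.5) + v(-1) + v(0.5) + v(2)].
Sum = 28.5.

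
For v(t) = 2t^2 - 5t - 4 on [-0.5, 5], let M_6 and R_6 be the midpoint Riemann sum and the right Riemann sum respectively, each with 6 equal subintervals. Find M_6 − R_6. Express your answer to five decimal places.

M_6 ≈ -1.2285880.
R_6 ≈ 11.1655093.
M_6 − R_6 ≈ -12.39410.

-12.39410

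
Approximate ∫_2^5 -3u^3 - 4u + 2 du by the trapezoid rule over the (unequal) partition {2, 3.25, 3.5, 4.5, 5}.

Subinterval widths: 1.25, 0.25, 1, 0.5.
f(2) = -30, f(3.25) = -113.984375, f(3.5) = -140.625, f(4.5) = -289.375, f(5) = -393.
On each subinterval the trapezoid contributes (Δu_i/2)·[f(u_{i-1}) + f(u_i)].
Sum = -507.41015625.

-507.41015625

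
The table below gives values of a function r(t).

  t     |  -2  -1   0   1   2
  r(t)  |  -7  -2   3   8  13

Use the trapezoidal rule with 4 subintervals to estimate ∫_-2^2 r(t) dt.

12

Δt = 1.
T_4 = (1/2)·[(-7) + 2·(-2) + 2·3 + 2·8 + 13] = 12.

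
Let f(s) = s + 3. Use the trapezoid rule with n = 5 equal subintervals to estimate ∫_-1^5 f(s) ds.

30

Δs = (5 − (-1))/5 = 1.2.
f(-1) = 2, f(0.2) = 3.2, f(1.4) = 4.4, f(2.6) = 5.6, f(3.8) = 6.8, f(5) = 8.
T_5 = (Δs/2)·[f(s_0) + 2f(s_1) + ... + 2f(s_{4}) + f(s_5)].
Sum = 30.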